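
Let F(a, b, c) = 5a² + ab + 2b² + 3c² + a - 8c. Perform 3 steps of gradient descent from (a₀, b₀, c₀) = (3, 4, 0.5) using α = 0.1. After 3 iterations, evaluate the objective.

∇F = (10a + b + 1, a + 4b, 6c - 8)
Step 1: at (3, 4, 0.5), ∇F = (35, 19, -5) → (3, 4, 0.5) − 0.1·(35, 19, -5) = (-0.5, 2.1, 1)
Step 2: at (-0.5, 2.1, 1), ∇F = (-1.9, 7.9, -2) → (-0.5, 2.1, 1) − 0.1·(-1.9, 7.9, -2) = (-0.31, 1.31, 1.2)
Step 3: at (-0.31, 1.31, 1.2), ∇F = (-0.79, 4.93, -0.8) → (-0.31, 1.31, 1.2) − 0.1·(-0.79, 4.93, -0.8) = (-0.231, 0.817, 1.28)
F(-0.231, 0.817, 1.28) = -4.142744

-4.142744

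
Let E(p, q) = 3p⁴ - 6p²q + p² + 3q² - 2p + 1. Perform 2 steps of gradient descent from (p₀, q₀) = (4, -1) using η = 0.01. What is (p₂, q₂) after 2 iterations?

∇E = (12p³ - 12pq + 2p - 2, -6p² + 6q)
(p₁, q₁) = (4, -1) − 0.01·(822, -102) = (-4.22, 0.02)
(p₂, q₂) = (-4.22, 0.02) − 0.01·(-911.244576, -106.7304) = (4.89244576, 1.087304)

(4.89244576, 1.087304)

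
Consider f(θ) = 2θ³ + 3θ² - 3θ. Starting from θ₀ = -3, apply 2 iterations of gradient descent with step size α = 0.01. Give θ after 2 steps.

-3.765534

f′(θ) = 6θ² + 6θ - 3
θ₁ = -3 − 0.01·33 = -3.33
θ₂ = -3.33 − 0.01·43.5534 = -3.765534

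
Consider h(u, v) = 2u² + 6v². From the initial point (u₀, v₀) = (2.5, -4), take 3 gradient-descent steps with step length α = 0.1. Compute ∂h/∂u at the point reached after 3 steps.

∇h = (4u, 12v)
(u₁, v₁) = (2.5, -4) − 0.1·(10, -48) = (1.5, 0.8)
(u₂, v₂) = (1.5, 0.8) − 0.1·(6, 9.6) = (0.9, -0.16)
(u₃, v₃) = (0.9, -0.16) − 0.1·(3.6, -1.92) = (0.54, 0.032)
∂h/∂u at (0.54, 0.032) = 2.16

2.16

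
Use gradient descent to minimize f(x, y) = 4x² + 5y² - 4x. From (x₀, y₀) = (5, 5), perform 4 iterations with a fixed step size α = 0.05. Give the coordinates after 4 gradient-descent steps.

(1.0832, 0.3125)

∇f = (8x - 4, 10y)
(x₁, y₁) = (5, 5) − 0.05·(36, 50) = (3.2, 2.5)
(x₂, y₂) = (3.2, 2.5) − 0.05·(21.6, 25) = (2.12, 1.25)
(x₃, y₃) = (2.12, 1.25) − 0.05·(12.96, 12.5) = (1.472, 0.625)
(x₄, y₄) = (1.472, 0.625) − 0.05·(7.776, 6.25) = (1.0832, 0.3125)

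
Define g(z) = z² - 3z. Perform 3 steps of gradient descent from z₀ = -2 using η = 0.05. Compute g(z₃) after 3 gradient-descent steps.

4.26015225

g′(z) = 2z - 3
Step 1: g′(-2) = -7; z₁ = -2 − 0.05·(-7) = -1.65
Step 2: g′(-1.65) = -6.3; z₂ = -1.65 − 0.05·(-6.3) = -1.335
Step 3: g′(-1.335) = -5.67; z₃ = -1.335 − 0.05·(-5.67) = -1.0515
g(-1.0515) = 4.26015225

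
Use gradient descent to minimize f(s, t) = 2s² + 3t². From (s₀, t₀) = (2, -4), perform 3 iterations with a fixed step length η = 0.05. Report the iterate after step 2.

(1.28, -1.96)

∇f = (4s, 6t)
(s₁, t₁) = (2, -4) − 0.05·(8, -24) = (1.6, -2.8)
(s₂, t₂) = (1.6, -2.8) − 0.05·(6.4, -16.8) = (1.28, -1.96)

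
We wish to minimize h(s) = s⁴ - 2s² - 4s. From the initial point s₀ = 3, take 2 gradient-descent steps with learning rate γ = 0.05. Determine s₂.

-0.9008

h′(s) = 4s³ - 4s - 4
s₁ = 3 − 0.05·92 = -1.6
s₂ = -1.6 − 0.05·(-13.984) = -0.9008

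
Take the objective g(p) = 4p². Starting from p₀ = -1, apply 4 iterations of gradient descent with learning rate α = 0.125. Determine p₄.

g′(p) = 8p
p₁ = -1 − 0.125·(-8) = 0
p₂ = 0 − 0.125·0 = 0
p₃ = 0 − 0.125·0 = 0
p₄ = 0 − 0.125·0 = 0

0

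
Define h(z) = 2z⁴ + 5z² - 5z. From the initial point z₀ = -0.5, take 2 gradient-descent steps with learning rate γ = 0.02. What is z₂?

-0.12048768

h′(z) = 8z³ + 10z - 5
Step 1: h′(-0.5) = -11; z₁ = -0.5 − 0.02·(-11) = -0.28
Step 2: h′(-0.28) = -7.975616; z₂ = -0.28 − 0.02·(-7.975616) = -0.12048768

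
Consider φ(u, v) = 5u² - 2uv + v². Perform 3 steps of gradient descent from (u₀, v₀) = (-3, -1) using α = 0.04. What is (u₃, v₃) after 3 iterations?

∇φ = (10u - 2v, -2u + 2v)
(u₁, v₁) = (-3, -1) − 0.04·(-28, 4) = (-1.88, -1.16)
(u₂, v₂) = (-1.88, -1.16) − 0.04·(-16.48, 1.44) = (-1.2208, -1.2176)
(u₃, v₃) = (-1.2208, -1.2176) − 0.04·(-9.7728, 0.0064) = (-0.829888, -1.217856)

(-0.829888, -1.217856)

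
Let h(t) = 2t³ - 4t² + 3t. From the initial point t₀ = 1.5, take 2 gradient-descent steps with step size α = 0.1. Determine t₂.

0.9285

h′(t) = 6t² - 8t + 3
t₁ = 1.5 − 0.1·4.5 = 1.05
t₂ = 1.05 − 0.1·1.215 = 0.9285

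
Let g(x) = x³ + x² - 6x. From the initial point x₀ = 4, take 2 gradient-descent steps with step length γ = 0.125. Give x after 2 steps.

g′(x) = 3x² + 2x - 6
x₁ = 4 − 0.125·50 = -2.25
x₂ = -2.25 − 0.125·4.6875 = -2.8359375

-2.8359375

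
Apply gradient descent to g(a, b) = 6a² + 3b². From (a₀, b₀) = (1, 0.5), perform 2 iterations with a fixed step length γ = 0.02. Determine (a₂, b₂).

∇g = (12a, 6b)
Step 1: at (1, 0.5), ∇g = (12, 3) → (1, 0.5) − 0.02·(12, 3) = (0.76, 0.44)
Step 2: at (0.76, 0.44), ∇g = (9.12, 2.64) → (0.76, 0.44) − 0.02·(9.12, 2.64) = (0.5776, 0.3872)

(0.5776, 0.3872)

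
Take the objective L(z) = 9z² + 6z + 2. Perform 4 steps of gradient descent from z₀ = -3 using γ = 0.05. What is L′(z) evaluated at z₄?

-0.0048

L′(z) = 18z + 6
z₁ = -3 − 0.05·(-48) = -0.6
z₂ = -0.6 − 0.05·(-4.8) = -0.36
z₃ = -0.36 − 0.05·(-0.48) = -0.336
z₄ = -0.336 − 0.05·(-0.048) = -0.3336
L′(z) at (-0.3336) = -0.0048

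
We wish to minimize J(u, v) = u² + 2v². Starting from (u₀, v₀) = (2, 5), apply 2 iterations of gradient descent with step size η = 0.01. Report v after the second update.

4.608

∇J = (2u, 4v)
(u₁, v₁) = (2, 5) − 0.01·(4, 20) = (1.96, 4.8)
(u₂, v₂) = (1.96, 4.8) − 0.01·(3.92, 19.2) = (1.9208, 4.608)
v = 4.608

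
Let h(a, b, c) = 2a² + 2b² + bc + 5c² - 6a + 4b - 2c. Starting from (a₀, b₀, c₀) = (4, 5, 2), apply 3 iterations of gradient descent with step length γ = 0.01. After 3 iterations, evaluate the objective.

∇h = (4a - 6, 4b + c + 4, b + 10c - 2)
Step 1: at (4, 5, 2), ∇h = (10, 26, 23) → (4, 5, 2) − 0.01·(10, 26, 23) = (3.9, 4.74, 1.77)
Step 2: at (3.9, 4.74, 1.77), ∇h = (9.6, 24.73, 20.44) → (3.9, 4.74, 1.77) − 0.01·(9.6, 24.73, 20.44) = (3.804, 4.4927, 1.5656)
Step 3: at (3.804, 4.4927, 1.5656), ∇h = (9.216, 23.5364, 18.1487) → (3.804, 4.4927, 1.5656) − 0.01·(9.216, 23.5364, 18.1487) = (3.71184, 4.257336, 1.384113)
h(3.71184, 4.257336, 1.384113) = 71.266888091805

71.266888091805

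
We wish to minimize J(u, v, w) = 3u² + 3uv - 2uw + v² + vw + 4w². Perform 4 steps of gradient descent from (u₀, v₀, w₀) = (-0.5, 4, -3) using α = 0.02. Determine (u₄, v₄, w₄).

(-1.406868, 3.7899512, -1.85739952)

∇J = (6u + 3v - 2w, 3u + 2v + w, -2u + v + 8w)
(u₁, v₁, w₁) = (-0.5, 4, -3) − 0.02·(15, 3.5, -19) = (-0.8, 3.93, -2.62)
(u₂, v₂, w₂) = (-0.8, 3.93, -2.62) − 0.02·(12.23, 2.84, -15.43) = (-1.0446, 3.8732, -2.3114)
(u₃, v₃, w₃) = (-1.0446, 3.8732, -2.3114) − 0.02·(9.9748, 2.3012, -12.5288) = (-1.244096, 3.827176, -2.060824)
(u₄, v₄, w₄) = (-1.244096, 3.827176, -2.060824) − 0.02·(8.1386, 1.86124, -10.171224) = (-1.406868, 3.7899512, -1.85739952)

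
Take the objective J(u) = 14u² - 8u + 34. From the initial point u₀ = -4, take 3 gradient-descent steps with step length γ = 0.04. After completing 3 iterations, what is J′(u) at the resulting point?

0.20736

J′(u) = 28u - 8
Step 1: J′(-4) = -120; u₁ = -4 − 0.04·(-120) = 0.8
Step 2: J′(0.8) = 14.4; u₂ = 0.8 − 0.04·14.4 = 0.224
Step 3: J′(0.224) = -1.728; u₃ = 0.224 − 0.04·(-1.728) = 0.29312
J′(u) at (0.29312) = 0.20736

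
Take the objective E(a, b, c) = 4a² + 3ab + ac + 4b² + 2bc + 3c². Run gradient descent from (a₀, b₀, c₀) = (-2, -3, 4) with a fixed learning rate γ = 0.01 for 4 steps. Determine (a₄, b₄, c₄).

(-1.28172262, -2.23546678, 3.38028894)

∇E = (8a + 3b + c, 3a + 8b + 2c, a + 2b + 6c)
(a₁, b₁, c₁) = (-2, -3, 4) − 0.01·(-21, -22, 16) = (-1.79, -2.78, 3.84)
(a₂, b₂, c₂) = (-1.79, -2.78, 3.84) − 0.01·(-18.82, -19.93, 15.69) = (-1.6018, -2.5807, 3.6831)
(a₃, b₃, c₃) = (-1.6018, -2.5807, 3.6831) − 0.01·(-16.8734, -18.0848, 15.3354) = (-1.433066, -2.399852, 3.529746)
(a₄, b₄, c₄) = (-1.433066, -2.399852, 3.529746) − 0.01·(-15.134338, -16.438522, 14.945706) = (-1.28172262, -2.23546678, 3.38028894)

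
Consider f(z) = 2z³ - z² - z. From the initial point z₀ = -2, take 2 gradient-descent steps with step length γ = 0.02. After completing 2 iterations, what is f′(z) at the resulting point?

f′(z) = 6z² - 2z - 1
z₁ = -2 − 0.02·27 = -2.54
z₂ = -2.54 − 0.02·42.7896 = -3.395792
f′(z) at (-3.395792) = 74.980003843584

74.980003843584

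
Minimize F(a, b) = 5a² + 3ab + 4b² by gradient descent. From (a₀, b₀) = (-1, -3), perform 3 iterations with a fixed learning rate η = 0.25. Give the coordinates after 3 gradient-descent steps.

∇F = (10a + 3b, 3a + 8b)
(a₁, b₁) = (-1, -3) − 0.25·(-19, -27) = (3.75, 3.75)
(a₂, b₂) = (3.75, 3.75) − 0.25·(48.75, 41.25) = (-8.4375, -6.5625)
(a₃, b₃) = (-8.4375, -6.5625) − 0.25·(-104.0625, -77.8125) = (17.578125, 12.890625)

(17.578125, 12.890625)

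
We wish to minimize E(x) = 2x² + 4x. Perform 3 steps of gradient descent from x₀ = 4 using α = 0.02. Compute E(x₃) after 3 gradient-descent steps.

E′(x) = 4x + 4
x₁ = 4 − 0.02·20 = 3.6
x₂ = 3.6 − 0.02·18.4 = 3.232
x₃ = 3.232 − 0.02·16.928 = 2.89344
E(2.89344) = 28.3177500672

28.3177500672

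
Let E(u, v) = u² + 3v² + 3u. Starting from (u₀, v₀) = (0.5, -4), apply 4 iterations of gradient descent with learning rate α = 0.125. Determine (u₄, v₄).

∇E = (2u + 3, 6v)
Step 1: at (0.5, -4), ∇E = (4, -24) → (0.5, -4) − 0.125·(4, -24) = (0, -1)
Step 2: at (0, -1), ∇E = (3, -6) → (0, -1) − 0.125·(3, -6) = (-0.375, -0.25)
Step 3: at (-0.375, -0.25), ∇E = (2.25, -1.5) → (-0.375, -0.25) − 0.125·(2.25, -1.5) = (-0.65625, -0.0625)
Step 4: at (-0.65625, -0.0625), ∇E = (1.6875, -0.375) → (-0.65625, -0.0625) − 0.125·(1.6875, -0.375) = (-0.8671875, -0.015625)

(-0.8671875, -0.015625)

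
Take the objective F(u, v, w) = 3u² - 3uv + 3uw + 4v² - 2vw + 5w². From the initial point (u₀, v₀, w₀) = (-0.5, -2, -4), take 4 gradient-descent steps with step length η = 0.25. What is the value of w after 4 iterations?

∇F = (6u - 3v + 3w, -3u + 8v - 2w, 3u - 2v + 10w)
Step 1: at (-0.5, -2, -4), ∇F = (-9, -6.5, -37.5) → (-0.5, -2, -4) − 0.25·(-9, -6.5, -37.5) = (1.75, -0.375, 5.375)
Step 2: at (1.75, -0.375, 5.375), ∇F = (27.75, -19, 59.75) → (1.75, -0.375, 5.375) − 0.25·(27.75, -19, 59.75) = (-5.1875, 4.375, -9.5625)
Step 3: at (-5.1875, 4.375, -9.5625), ∇F = (-72.9375, 69.6875, -119.9375) → (-5.1875, 4.375, -9.5625) − 0.25·(-72.9375, 69.6875, -119.9375) = (13.046875, -13.046875, 20.421875)
Step 4: at (13.046875, -13.046875, 20.421875), ∇F = (178.6875, -184.359375, 269.453125) → (13.046875, -13.046875, 20.421875) − 0.25·(178.6875, -184.359375, 269.453125) = (-31.625, 33.04296875, -46.94140625)
w = -46.94140625

-46.94140625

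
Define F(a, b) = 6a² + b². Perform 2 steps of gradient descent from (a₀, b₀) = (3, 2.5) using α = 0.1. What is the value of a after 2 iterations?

0.12

∇F = (12a, 2b)
(a₁, b₁) = (3, 2.5) − 0.1·(36, 5) = (-0.6, 2)
(a₂, b₂) = (-0.6, 2) − 0.1·(-7.2, 4) = (0.12, 1.6)
a = 0.12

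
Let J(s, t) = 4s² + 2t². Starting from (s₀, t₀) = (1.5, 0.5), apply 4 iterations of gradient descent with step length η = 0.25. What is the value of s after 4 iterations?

∇J = (8s, 4t)
(s₁, t₁) = (1.5, 0.5) − 0.25·(12, 2) = (-1.5, 0)
(s₂, t₂) = (-1.5, 0) − 0.25·(-12, 0) = (1.5, 0)
(s₃, t₃) = (1.5, 0) − 0.25·(12, 0) = (-1.5, 0)
(s₄, t₄) = (-1.5, 0) − 0.25·(-12, 0) = (1.5, 0)
s = 1.5

1.5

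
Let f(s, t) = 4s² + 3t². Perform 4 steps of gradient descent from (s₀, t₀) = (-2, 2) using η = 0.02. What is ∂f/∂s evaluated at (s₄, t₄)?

∇f = (8s, 6t)
(s₁, t₁) = (-2, 2) − 0.02·(-16, 12) = (-1.68, 1.76)
(s₂, t₂) = (-1.68, 1.76) − 0.02·(-13.44, 10.56) = (-1.4112, 1.5488)
(s₃, t₃) = (-1.4112, 1.5488) − 0.02·(-11.2896, 9.2928) = (-1.185408, 1.362944)
(s₄, t₄) = (-1.185408, 1.362944) − 0.02·(-9.483264, 8.177664) = (-0.99574272, 1.19939072)
∂f/∂s at (-0.99574272, 1.19939072) = -7.96594176

-7.96594176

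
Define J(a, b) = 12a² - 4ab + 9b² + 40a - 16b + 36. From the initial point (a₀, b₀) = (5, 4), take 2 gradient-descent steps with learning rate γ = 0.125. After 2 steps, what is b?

∇J = (24a - 4b + 40, -4a + 18b - 16)
(a₁, b₁) = (5, 4) − 0.125·(144, 36) = (-13, -0.5)
(a₂, b₂) = (-13, -0.5) − 0.125·(-270, 27) = (20.75, -3.875)
b = -3.875

-3.875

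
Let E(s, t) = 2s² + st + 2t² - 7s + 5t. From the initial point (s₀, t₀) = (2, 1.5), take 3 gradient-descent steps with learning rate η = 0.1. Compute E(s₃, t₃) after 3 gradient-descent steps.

-10.9314045

∇E = (4s + t - 7, s + 4t + 5)
(s₁, t₁) = (2, 1.5) − 0.1·(2.5, 13) = (1.75, 0.2)
(s₂, t₂) = (1.75, 0.2) − 0.1·(0.2, 7.55) = (1.73, -0.555)
(s₃, t₃) = (1.73, -0.555) − 0.1·(-0.635, 4.51) = (1.7935, -1.006)
E(1.7935, -1.006) = -10.9314045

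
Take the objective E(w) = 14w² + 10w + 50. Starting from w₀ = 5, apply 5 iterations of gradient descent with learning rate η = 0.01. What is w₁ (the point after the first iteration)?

E′(w) = 28w + 10
Step 1: E′(5) = 150; w₁ = 5 − 0.01·150 = 3.5

3.5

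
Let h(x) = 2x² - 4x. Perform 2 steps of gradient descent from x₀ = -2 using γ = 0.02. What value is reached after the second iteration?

-1.5392

h′(x) = 4x - 4
Step 1: h′(-2) = -12; x₁ = -2 − 0.02·(-12) = -1.76
Step 2: h′(-1.76) = -11.04; x₂ = -1.76 − 0.02·(-11.04) = -1.5392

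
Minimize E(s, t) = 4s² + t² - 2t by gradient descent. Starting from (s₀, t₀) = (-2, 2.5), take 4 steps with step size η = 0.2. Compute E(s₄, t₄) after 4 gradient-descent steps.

-0.69347008

∇E = (8s, 2t - 2)
(s₁, t₁) = (-2, 2.5) − 0.2·(-16, 3) = (1.2, 1.9)
(s₂, t₂) = (1.2, 1.9) − 0.2·(9.6, 1.8) = (-0.72, 1.54)
(s₃, t₃) = (-0.72, 1.54) − 0.2·(-5.76, 1.08) = (0.432, 1.324)
(s₄, t₄) = (0.432, 1.324) − 0.2·(3.456, 0.648) = (-0.2592, 1.1944)
E(-0.2592, 1.1944) = -0.69347008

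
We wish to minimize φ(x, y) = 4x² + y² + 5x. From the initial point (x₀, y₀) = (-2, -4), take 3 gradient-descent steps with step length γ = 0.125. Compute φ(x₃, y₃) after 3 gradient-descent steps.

∇φ = (8x + 5, 2y)
Step 1: at (-2, -4), ∇φ = (-11, -8) → (-2, -4) − 0.125·(-11, -8) = (-0.625, -3)
Step 2: at (-0.625, -3), ∇φ = (0, -6) → (-0.625, -3) − 0.125·(0, -6) = (-0.625, -2.25)
Step 3: at (-0.625, -2.25), ∇φ = (0, -4.5) → (-0.625, -2.25) − 0.125·(0, -4.5) = (-0.625, -1.6875)
φ(-0.625, -1.6875) = 1.28515625

1.28515625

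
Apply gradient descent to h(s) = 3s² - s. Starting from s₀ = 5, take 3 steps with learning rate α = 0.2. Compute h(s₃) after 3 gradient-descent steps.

h′(s) = 6s - 1
s₁ = 5 − 0.2·29 = -0.8
s₂ = -0.8 − 0.2·(-5.8) = 0.36
s₃ = 0.36 − 0.2·1.16 = 0.128
h(0.128) = -0.078848

-0.078848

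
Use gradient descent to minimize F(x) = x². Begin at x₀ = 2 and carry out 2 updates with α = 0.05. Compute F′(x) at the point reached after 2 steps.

F′(x) = 2x
x₁ = 2 − 0.05·4 = 1.8
x₂ = 1.8 − 0.05·3.6 = 1.62
F′(x) at (1.62) = 3.24

3.24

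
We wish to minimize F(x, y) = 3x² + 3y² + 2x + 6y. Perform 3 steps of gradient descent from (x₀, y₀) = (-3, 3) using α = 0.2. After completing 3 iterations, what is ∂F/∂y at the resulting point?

∇F = (6x + 2, 6y + 6)
Step 1: at (-3, 3), ∇F = (-16, 24) → (-3, 3) − 0.2·(-16, 24) = (0.2, -1.8)
Step 2: at (0.2, -1.8), ∇F = (3.2, -4.8) → (0.2, -1.8) − 0.2·(3.2, -4.8) = (-0.44, -0.84)
Step 3: at (-0.44, -0.84), ∇F = (-0.64, 0.96) → (-0.44, -0.84) − 0.2·(-0.64, 0.96) = (-0.312, -1.032)
∂F/∂y at (-0.312, -1.032) = -0.192

-0.192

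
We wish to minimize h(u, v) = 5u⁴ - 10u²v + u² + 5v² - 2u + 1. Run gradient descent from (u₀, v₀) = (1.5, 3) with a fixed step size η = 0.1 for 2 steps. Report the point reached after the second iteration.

(-77.70925, 13.3225)

∇h = (20u³ - 20uv + 2u - 2, -10u² + 10v)
Step 1: at (1.5, 3), ∇h = (-21.5, 7.5) → (1.5, 3) − 0.1·(-21.5, 7.5) = (3.65, 2.25)
Step 2: at (3.65, 2.25), ∇h = (813.5925, -110.725) → (3.65, 2.25) − 0.1·(813.5925, -110.725) = (-77.70925, 13.3225)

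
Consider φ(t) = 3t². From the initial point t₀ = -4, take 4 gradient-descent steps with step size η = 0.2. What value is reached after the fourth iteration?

φ′(t) = 6t
t₁ = -4 − 0.2·(-24) = 0.8
t₂ = 0.8 − 0.2·4.8 = -0.16
t₃ = -0.16 − 0.2·(-0.96) = 0.032
t₄ = 0.032 − 0.2·0.192 = -0.0064

-0.0064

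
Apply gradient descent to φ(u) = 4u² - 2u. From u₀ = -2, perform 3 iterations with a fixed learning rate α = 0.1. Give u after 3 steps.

φ′(u) = 8u - 2
u₁ = -2 − 0.1·(-18) = -0.2
u₂ = -0.2 − 0.1·(-3.6) = 0.16
u₃ = 0.16 − 0.1·(-0.72) = 0.232

0.232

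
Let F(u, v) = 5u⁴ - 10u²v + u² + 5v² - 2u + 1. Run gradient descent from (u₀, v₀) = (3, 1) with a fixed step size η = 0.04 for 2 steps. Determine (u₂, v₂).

(3433.0571648, 109.57984)

∇F = (20u³ - 20uv + 2u - 2, -10u² + 10v)
(u₁, v₁) = (3, 1) − 0.04·(484, -80) = (-16.36, 4.2)
(u₂, v₂) = (-16.36, 4.2) − 0.04·(-86235.42912, -2634.496) = (3433.0571648, 109.57984)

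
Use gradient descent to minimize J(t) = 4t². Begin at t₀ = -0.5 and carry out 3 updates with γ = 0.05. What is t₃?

J′(t) = 8t
Step 1: J′(-0.5) = -4; t₁ = -0.5 − 0.05·(-4) = -0.3
Step 2: J′(-0.3) = -2.4; t₂ = -0.3 − 0.05·(-2.4) = -0.18
Step 3: J′(-0.18) = -1.44; t₃ = -0.18 − 0.05·(-1.44) = -0.108

-0.108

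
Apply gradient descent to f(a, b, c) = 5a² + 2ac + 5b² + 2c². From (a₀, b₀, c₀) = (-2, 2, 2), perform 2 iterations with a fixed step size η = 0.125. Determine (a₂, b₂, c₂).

(-0.375, 0.125, 0.75)

∇f = (10a + 2c, 10b, 2a + 4c)
(a₁, b₁, c₁) = (-2, 2, 2) − 0.125·(-16, 20, 4) = (0, -0.5, 1.5)
(a₂, b₂, c₂) = (0, -0.5, 1.5) − 0.125·(3, -5, 6) = (-0.375, 0.125, 0.75)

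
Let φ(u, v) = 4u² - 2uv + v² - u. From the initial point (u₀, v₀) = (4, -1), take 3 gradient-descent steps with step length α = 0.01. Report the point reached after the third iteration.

∇φ = (8u - 2v - 1, -2u + 2v)
Step 1: at (4, -1), ∇φ = (33, -10) → (4, -1) − 0.01·(33, -10) = (3.67, -0.9)
Step 2: at (3.67, -0.9), ∇φ = (30.16, -9.14) → (3.67, -0.9) − 0.01·(30.16, -9.14) = (3.3684, -0.8086)
Step 3: at (3.3684, -0.8086), ∇φ = (27.5644, -8.354) → (3.3684, -0.8086) − 0.01·(27.5644, -8.354) = (3.092756, -0.72506)

(3.092756, -0.72506)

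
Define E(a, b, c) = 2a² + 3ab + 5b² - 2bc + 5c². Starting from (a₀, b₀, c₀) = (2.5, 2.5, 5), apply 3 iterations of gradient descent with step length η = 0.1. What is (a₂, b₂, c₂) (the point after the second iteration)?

∇E = (4a + 3b, 3a + 10b - 2c, -2b + 10c)
(a₁, b₁, c₁) = (2.5, 2.5, 5) − 0.1·(17.5, 22.5, 45) = (0.75, 0.25, 0.5)
(a₂, b₂, c₂) = (0.75, 0.25, 0.5) − 0.1·(3.75, 3.75, 4.5) = (0.375, -0.125, 0.05)

(0.375, -0.125, 0.05)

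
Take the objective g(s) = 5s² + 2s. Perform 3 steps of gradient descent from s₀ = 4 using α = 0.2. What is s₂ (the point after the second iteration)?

4

g′(s) = 10s + 2
Step 1: g′(4) = 42; s₁ = 4 − 0.2·42 = -4.4
Step 2: g′(-4.4) = -42; s₂ = -4.4 − 0.2·(-42) = 4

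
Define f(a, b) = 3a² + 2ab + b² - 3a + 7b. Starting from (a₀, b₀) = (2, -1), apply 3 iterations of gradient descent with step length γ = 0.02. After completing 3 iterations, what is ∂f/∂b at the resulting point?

∇f = (6a + 2b - 3, 2a + 2b + 7)
(a₁, b₁) = (2, -1) − 0.02·(7, 9) = (1.86, -1.18)
(a₂, b₂) = (1.86, -1.18) − 0.02·(5.8, 8.36) = (1.744, -1.3472)
(a₃, b₃) = (1.744, -1.3472) − 0.02·(4.7696, 7.7936) = (1.648608, -1.503072)
∂f/∂b at (1.648608, -1.503072) = 7.291072

7.291072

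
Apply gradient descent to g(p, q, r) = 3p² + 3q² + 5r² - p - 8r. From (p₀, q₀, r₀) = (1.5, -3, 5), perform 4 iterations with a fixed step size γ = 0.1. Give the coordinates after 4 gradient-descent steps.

(0.2008, -0.0768, 0.8)

∇g = (6p - 1, 6q, 10r - 8)
(p₁, q₁, r₁) = (1.5, -3, 5) − 0.1·(8, -18, 42) = (0.7, -1.2, 0.8)
(p₂, q₂, r₂) = (0.7, -1.2, 0.8) − 0.1·(3.2, -7.2, 0) = (0.38, -0.48, 0.8)
(p₃, q₃, r₃) = (0.38, -0.48, 0.8) − 0.1·(1.28, -2.88, 0) = (0.252, -0.192, 0.8)
(p₄, q₄, r₄) = (0.252, -0.192, 0.8) − 0.1·(0.512, -1.152, 0) = (0.2008, -0.0768, 0.8)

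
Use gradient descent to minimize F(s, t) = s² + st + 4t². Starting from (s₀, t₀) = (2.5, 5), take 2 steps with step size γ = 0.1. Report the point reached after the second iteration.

∇F = (2s + t, s + 8t)
Step 1: at (2.5, 5), ∇F = (10, 42.5) → (2.5, 5) − 0.1·(10, 42.5) = (1.5, 0.75)
Step 2: at (1.5, 0.75), ∇F = (3.75, 7.5) → (1.5, 0.75) − 0.1·(3.75, 7.5) = (1.125, 0)

(1.125, 0)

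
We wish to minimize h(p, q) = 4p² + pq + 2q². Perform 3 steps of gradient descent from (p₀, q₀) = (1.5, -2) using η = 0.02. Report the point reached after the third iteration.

(0.983624, -1.629276)

∇h = (8p + q, p + 4q)
Step 1: at (1.5, -2), ∇h = (10, -6.5) → (1.5, -2) − 0.02·(10, -6.5) = (1.3, -1.87)
Step 2: at (1.3, -1.87), ∇h = (8.53, -6.18) → (1.3, -1.87) − 0.02·(8.53, -6.18) = (1.1294, -1.7464)
Step 3: at (1.1294, -1.7464), ∇h = (7.2888, -5.8562) → (1.1294, -1.7464) − 0.02·(7.2888, -5.8562) = (0.983624, -1.629276)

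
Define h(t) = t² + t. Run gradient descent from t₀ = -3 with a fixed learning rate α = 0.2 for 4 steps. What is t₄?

-0.824

h′(t) = 2t + 1
t₁ = -3 − 0.2·(-5) = -2
t₂ = -2 − 0.2·(-3) = -1.4
t₃ = -1.4 − 0.2·(-1.8) = -1.04
t₄ = -1.04 − 0.2·(-1.08) = -0.824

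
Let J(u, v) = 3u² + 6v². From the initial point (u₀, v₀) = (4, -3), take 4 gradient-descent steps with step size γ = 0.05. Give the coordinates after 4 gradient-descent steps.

∇J = (6u, 12v)
(u₁, v₁) = (4, -3) − 0.05·(24, -36) = (2.8, -1.2)
(u₂, v₂) = (2.8, -1.2) − 0.05·(16.8, -14.4) = (1.96, -0.48)
(u₃, v₃) = (1.96, -0.48) − 0.05·(11.76, -5.76) = (1.372, -0.192)
(u₄, v₄) = (1.372, -0.192) − 0.05·(8.232, -2.304) = (0.9604, -0.0768)

(0.9604, -0.0768)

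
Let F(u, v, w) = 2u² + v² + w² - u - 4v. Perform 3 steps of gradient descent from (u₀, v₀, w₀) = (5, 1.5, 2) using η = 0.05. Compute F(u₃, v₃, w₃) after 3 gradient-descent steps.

9.96287225

∇F = (4u - 1, 2v - 4, 2w)
(u₁, v₁, w₁) = (5, 1.5, 2) − 0.05·(19, -1, 4) = (4.05, 1.55, 1.8)
(u₂, v₂, w₂) = (4.05, 1.55, 1.8) − 0.05·(15.2, -0.9, 3.6) = (3.29, 1.595, 1.62)
(u₃, v₃, w₃) = (3.29, 1.595, 1.62) − 0.05·(12.16, -0.81, 3.24) = (2.682, 1.6355, 1.458)
F(2.682, 1.6355, 1.458) = 9.96287225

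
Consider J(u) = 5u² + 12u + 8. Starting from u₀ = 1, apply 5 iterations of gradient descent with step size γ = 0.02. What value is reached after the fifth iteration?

J′(u) = 10u + 12
Step 1: J′(1) = 22; u₁ = 1 − 0.02·22 = 0.56
Step 2: J′(0.56) = 17.6; u₂ = 0.56 − 0.02·17.6 = 0.208
Step 3: J′(0.208) = 14.08; u₃ = 0.208 − 0.02·14.08 = -0.0736
Step 4: J′(-0.0736) = 11.264; u₄ = -0.0736 − 0.02·11.264 = -0.29888
Step 5: J′(-0.29888) = 9.0112; u₅ = -0.29888 − 0.02·9.0112 = -0.479104

-0.479104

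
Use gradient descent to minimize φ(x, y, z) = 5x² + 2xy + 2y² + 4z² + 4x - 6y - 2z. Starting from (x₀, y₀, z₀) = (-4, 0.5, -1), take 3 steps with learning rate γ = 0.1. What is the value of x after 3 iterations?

-0.744

∇φ = (10x + 2y + 4, 2x + 4y - 6, 8z - 2)
Step 1: at (-4, 0.5, -1), ∇φ = (-35, -12, -10) → (-4, 0.5, -1) − 0.1·(-35, -12, -10) = (-0.5, 1.7, 0)
Step 2: at (-0.5, 1.7, 0), ∇φ = (2.4, -0.2, -2) → (-0.5, 1.7, 0) − 0.1·(2.4, -0.2, -2) = (-0.74, 1.72, 0.2)
Step 3: at (-0.74, 1.72, 0.2), ∇φ = (0.04, -0.6, -0.4) → (-0.74, 1.72, 0.2) − 0.1·(0.04, -0.6, -0.4) = (-0.744, 1.78, 0.24)
x = -0.744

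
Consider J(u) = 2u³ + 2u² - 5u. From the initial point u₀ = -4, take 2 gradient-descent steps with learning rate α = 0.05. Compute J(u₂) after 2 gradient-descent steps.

J′(u) = 6u² + 4u - 5
u₁ = -4 − 0.05·75 = -7.75
u₂ = -7.75 − 0.05·324.375 = -23.96875
J(-23.96875) = -26271.29486083984375

-26271.29486083984375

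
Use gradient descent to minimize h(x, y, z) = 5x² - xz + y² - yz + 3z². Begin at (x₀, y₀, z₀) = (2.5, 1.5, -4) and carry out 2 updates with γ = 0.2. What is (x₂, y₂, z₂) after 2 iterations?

∇h = (10x - z, 2y - z, -x - y + 6z)
(x₁, y₁, z₁) = (2.5, 1.5, -4) − 0.2·(29, 7, -28) = (-3.3, 0.1, 1.6)
(x₂, y₂, z₂) = (-3.3, 0.1, 1.6) − 0.2·(-34.6, -1.4, 12.8) = (3.62, 0.38, -0.96)

(3.62, 0.38, -0.96)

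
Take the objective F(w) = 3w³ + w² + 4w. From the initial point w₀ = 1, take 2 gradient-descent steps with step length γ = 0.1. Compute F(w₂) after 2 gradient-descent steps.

F′(w) = 9w² + 2w + 4
Step 1: F′(1) = 15; w₁ = 1 − 0.1·15 = -0.5
Step 2: F′(-0.5) = 5.25; w₂ = -0.5 − 0.1·5.25 = -1.025
F(-1.025) = -6.280046875

-6.280046875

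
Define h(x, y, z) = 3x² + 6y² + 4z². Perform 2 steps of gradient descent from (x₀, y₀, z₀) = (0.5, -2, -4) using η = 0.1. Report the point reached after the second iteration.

∇h = (6x, 12y, 8z)
(x₁, y₁, z₁) = (0.5, -2, -4) − 0.1·(3, -24, -32) = (0.2, 0.4, -0.8)
(x₂, y₂, z₂) = (0.2, 0.4, -0.8) − 0.1·(1.2, 4.8, -6.4) = (0.08, -0.08, -0.16)

(0.08, -0.08, -0.16)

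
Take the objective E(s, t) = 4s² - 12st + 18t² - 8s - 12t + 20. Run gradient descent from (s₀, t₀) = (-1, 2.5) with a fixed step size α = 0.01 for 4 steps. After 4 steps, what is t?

∇E = (8s - 12t - 8, -12s + 36t - 12)
(s₁, t₁) = (-1, 2.5) − 0.01·(-46, 90) = (-0.54, 1.6)
(s₂, t₂) = (-0.54, 1.6) − 0.01·(-31.52, 52.08) = (-0.2248, 1.0792)
(s₃, t₃) = (-0.2248, 1.0792) − 0.01·(-22.7488, 29.5488) = (0.002688, 0.783712)
(s₄, t₄) = (0.002688, 0.783712) − 0.01·(-17.38304, 16.181376) = (0.1765184, 0.62189824)
t = 0.62189824

0.62189824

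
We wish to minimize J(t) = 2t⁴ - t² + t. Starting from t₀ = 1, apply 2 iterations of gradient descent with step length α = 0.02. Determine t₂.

J′(t) = 8t³ - 2t + 1
t₁ = 1 − 0.02·7 = 0.86
t₂ = 0.86 − 0.02·4.368448 = 0.77263104

0.77263104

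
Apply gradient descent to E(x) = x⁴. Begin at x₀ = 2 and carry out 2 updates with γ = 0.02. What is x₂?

1.15876352

E′(x) = 4x³
x₁ = 2 − 0.02·32 = 1.36
x₂ = 1.36 − 0.02·10.061824 = 1.15876352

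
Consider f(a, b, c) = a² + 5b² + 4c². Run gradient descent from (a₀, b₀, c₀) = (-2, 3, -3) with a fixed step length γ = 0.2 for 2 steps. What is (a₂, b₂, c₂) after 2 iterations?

∇f = (2a, 10b, 8c)
(a₁, b₁, c₁) = (-2, 3, -3) − 0.2·(-4, 30, -24) = (-1.2, -3, 1.8)
(a₂, b₂, c₂) = (-1.2, -3, 1.8) − 0.2·(-2.4, -30, 14.4) = (-0.72, 3, -1.08)

(-0.72, 3, -1.08)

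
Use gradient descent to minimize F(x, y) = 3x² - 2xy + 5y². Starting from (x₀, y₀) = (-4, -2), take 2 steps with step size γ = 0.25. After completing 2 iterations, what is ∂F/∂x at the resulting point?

2

∇F = (6x - 2y, -2x + 10y)
(x₁, y₁) = (-4, -2) − 0.25·(-20, -12) = (1, 1)
(x₂, y₂) = (1, 1) − 0.25·(4, 8) = (0, -1)
∂F/∂x at (0, -1) = 2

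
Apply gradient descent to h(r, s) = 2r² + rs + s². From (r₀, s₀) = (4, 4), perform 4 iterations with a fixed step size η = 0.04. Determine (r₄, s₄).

(1.58240768, 2.45829632)

∇h = (4r + s, r + 2s)
(r₁, s₁) = (4, 4) − 0.04·(20, 12) = (3.2, 3.52)
(r₂, s₂) = (3.2, 3.52) − 0.04·(16.32, 10.24) = (2.5472, 3.1104)
(r₃, s₃) = (2.5472, 3.1104) − 0.04·(13.2992, 8.768) = (2.015232, 2.75968)
(r₄, s₄) = (2.015232, 2.75968) − 0.04·(10.820608, 7.534592) = (1.58240768, 2.45829632)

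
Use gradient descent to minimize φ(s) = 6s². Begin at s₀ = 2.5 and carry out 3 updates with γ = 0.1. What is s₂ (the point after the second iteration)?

φ′(s) = 12s
Step 1: φ′(2.5) = 30; s₁ = 2.5 − 0.1·30 = -0.5
Step 2: φ′(-0.5) = -6; s₂ = -0.5 − 0.1·(-6) = 0.1

0.1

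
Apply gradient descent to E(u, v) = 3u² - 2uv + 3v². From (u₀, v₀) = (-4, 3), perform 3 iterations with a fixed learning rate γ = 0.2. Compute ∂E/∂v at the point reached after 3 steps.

∇E = (6u - 2v, -2u + 6v)
Step 1: at (-4, 3), ∇E = (-30, 26) → (-4, 3) − 0.2·(-30, 26) = (2, -2.2)
Step 2: at (2, -2.2), ∇E = (16.4, -17.2) → (2, -2.2) − 0.2·(16.4, -17.2) = (-1.28, 1.24)
Step 3: at (-1.28, 1.24), ∇E = (-10.16, 10) → (-1.28, 1.24) − 0.2·(-10.16, 10) = (0.752, -0.76)
∂E/∂v at (0.752, -0.76) = -6.064

-6.064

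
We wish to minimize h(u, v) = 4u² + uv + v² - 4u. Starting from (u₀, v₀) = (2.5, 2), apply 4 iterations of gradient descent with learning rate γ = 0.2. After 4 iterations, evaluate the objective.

-0.42496

∇h = (8u + v - 4, u + 2v)
Step 1: at (2.5, 2), ∇h = (18, 6.5) → (2.5, 2) − 0.2·(18, 6.5) = (-1.1, 0.7)
Step 2: at (-1.1, 0.7), ∇h = (-12.1, 0.3) → (-1.1, 0.7) − 0.2·(-12.1, 0.3) = (1.32, 0.64)
Step 3: at (1.32, 0.64), ∇h = (7.2, 2.6) → (1.32, 0.64) − 0.2·(7.2, 2.6) = (-0.12, 0.12)
Step 4: at (-0.12, 0.12), ∇h = (-4.84, 0.12) → (-0.12, 0.12) − 0.2·(-4.84, 0.12) = (0.848, 0.096)
h(0.848, 0.096) = -0.42496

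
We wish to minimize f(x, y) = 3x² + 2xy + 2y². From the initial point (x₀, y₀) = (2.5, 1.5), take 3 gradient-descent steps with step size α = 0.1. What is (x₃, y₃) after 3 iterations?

(0.06, 0.02)

∇f = (6x + 2y, 2x + 4y)
Step 1: at (2.5, 1.5), ∇f = (18, 11) → (2.5, 1.5) − 0.1·(18, 11) = (0.7, 0.4)
Step 2: at (0.7, 0.4), ∇f = (5, 3) → (0.7, 0.4) − 0.1·(5, 3) = (0.2, 0.1)
Step 3: at (0.2, 0.1), ∇f = (1.4, 0.8) → (0.2, 0.1) − 0.1·(1.4, 0.8) = (0.06, 0.02)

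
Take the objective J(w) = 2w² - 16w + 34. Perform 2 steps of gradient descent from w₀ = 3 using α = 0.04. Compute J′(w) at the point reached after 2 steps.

J′(w) = 4w - 16
Step 1: J′(3) = -4; w₁ = 3 − 0.04·(-4) = 3.16
Step 2: J′(3.16) = -3.36; w₂ = 3.16 − 0.04·(-3.36) = 3.2944
J′(w) at (3.2944) = -2.8224

-2.8224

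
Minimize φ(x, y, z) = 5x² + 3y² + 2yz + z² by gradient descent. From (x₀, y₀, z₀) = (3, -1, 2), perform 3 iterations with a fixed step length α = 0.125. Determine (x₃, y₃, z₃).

(-0.046875, -0.53125, 1.28125)

∇φ = (10x, 6y + 2z, 2y + 2z)
(x₁, y₁, z₁) = (3, -1, 2) − 0.125·(30, -2, 2) = (-0.75, -0.75, 1.75)
(x₂, y₂, z₂) = (-0.75, -0.75, 1.75) − 0.125·(-7.5, -1, 2) = (0.1875, -0.625, 1.5)
(x₃, y₃, z₃) = (0.1875, -0.625, 1.5) − 0.125·(1.875, -0.75, 1.75) = (-0.046875, -0.53125, 1.28125)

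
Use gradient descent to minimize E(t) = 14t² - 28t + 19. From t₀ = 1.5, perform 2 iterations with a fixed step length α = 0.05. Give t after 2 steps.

1.08

E′(t) = 28t - 28
Step 1: E′(1.5) = 14; t₁ = 1.5 − 0.05·14 = 0.8
Step 2: E′(0.8) = -5.6; t₂ = 0.8 − 0.05·(-5.6) = 1.08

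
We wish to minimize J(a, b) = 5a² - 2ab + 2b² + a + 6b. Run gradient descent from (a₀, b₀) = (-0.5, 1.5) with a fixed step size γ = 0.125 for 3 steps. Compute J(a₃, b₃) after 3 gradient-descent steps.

∇J = (10a - 2b + 1, -2a + 4b + 6)
Step 1: at (-0.5, 1.5), ∇J = (-7, 13) → (-0.5, 1.5) − 0.125·(-7, 13) = (0.375, -0.125)
Step 2: at (0.375, -0.125), ∇J = (5, 4.75) → (0.375, -0.125) − 0.125·(5, 4.75) = (-0.25, -0.71875)
Step 3: at (-0.25, -0.71875), ∇J = (-0.0625, 3.625) → (-0.25, -0.71875) − 0.125·(-0.0625, 3.625) = (-0.2421875, -1.171875)
J(-0.2421875, -1.171875) = -4.80120849609375

-4.80120849609375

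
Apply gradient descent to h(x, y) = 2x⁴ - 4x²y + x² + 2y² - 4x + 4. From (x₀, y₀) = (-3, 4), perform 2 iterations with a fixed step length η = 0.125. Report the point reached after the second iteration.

(-2229.640625, 91.03125)

∇h = (8x³ - 8xy + 2x - 4, -4x² + 4y)
Step 1: at (-3, 4), ∇h = (-130, -20) → (-3, 4) − 0.125·(-130, -20) = (13.25, 6.5)
Step 2: at (13.25, 6.5), ∇h = (17943.125, -676.25) → (13.25, 6.5) − 0.125·(17943.125, -676.25) = (-2229.640625, 91.03125)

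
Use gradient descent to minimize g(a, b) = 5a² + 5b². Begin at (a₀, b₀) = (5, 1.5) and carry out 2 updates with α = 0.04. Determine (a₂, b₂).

(1.8, 0.54)

∇g = (10a, 10b)
Step 1: at (5, 1.5), ∇g = (50, 15) → (5, 1.5) − 0.04·(50, 15) = (3, 0.9)
Step 2: at (3, 0.9), ∇g = (30, 9) → (3, 0.9) − 0.04·(30, 9) = (1.8, 0.54)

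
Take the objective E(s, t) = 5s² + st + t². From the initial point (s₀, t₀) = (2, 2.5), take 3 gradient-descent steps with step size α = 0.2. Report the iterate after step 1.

(-2.5, 1.1)

∇E = (10s + t, s + 2t)
(s₁, t₁) = (2, 2.5) − 0.2·(22.5, 7) = (-2.5, 1.1)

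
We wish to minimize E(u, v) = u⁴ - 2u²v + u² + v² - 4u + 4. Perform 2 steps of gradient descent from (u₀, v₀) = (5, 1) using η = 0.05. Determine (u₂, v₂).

(1407.5174, 40.309)

∇E = (4u³ - 4uv + 2u - 4, -2u² + 2v)
Step 1: at (5, 1), ∇E = (486, -48) → (5, 1) − 0.05·(486, -48) = (-19.3, 3.4)
Step 2: at (-19.3, 3.4), ∇E = (-28536.348, -738.18) → (-19.3, 3.4) − 0.05·(-28536.348, -738.18) = (1407.5174, 40.309)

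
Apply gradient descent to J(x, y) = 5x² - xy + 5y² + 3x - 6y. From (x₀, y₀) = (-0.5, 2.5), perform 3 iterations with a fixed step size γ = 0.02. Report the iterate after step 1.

∇J = (10x - y + 3, -x + 10y - 6)
Step 1: at (-0.5, 2.5), ∇J = (-4.5, 19.5) → (-0.5, 2.5) − 0.02·(-4.5, 19.5) = (-0.41, 2.11)

(-0.41, 2.11)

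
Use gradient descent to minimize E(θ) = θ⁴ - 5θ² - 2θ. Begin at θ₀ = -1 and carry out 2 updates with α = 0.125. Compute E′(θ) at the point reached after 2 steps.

E′(θ) = 4θ³ - 10θ - 2
Step 1: E′(-1) = 4; θ₁ = -1 − 0.125·4 = -1.5
Step 2: E′(-1.5) = -0.5; θ₂ = -1.5 − 0.125·(-0.5) = -1.4375
E′(θ) at (-1.4375) = 0.4931640625

0.4931640625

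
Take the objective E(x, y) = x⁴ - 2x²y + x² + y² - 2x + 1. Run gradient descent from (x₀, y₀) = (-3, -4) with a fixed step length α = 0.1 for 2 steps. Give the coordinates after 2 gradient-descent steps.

(-959.0256, 34.792)

∇E = (4x³ - 4xy + 2x - 2, -2x² + 2y)
Step 1: at (-3, -4), ∇E = (-164, -26) → (-3, -4) − 0.1·(-164, -26) = (13.4, -1.4)
Step 2: at (13.4, -1.4), ∇E = (9724.256, -361.92) → (13.4, -1.4) − 0.1·(9724.256, -361.92) = (-959.0256, 34.792)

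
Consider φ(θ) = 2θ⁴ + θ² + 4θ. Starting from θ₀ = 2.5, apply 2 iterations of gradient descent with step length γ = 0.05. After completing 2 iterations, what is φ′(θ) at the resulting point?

φ′(θ) = 8θ³ + 2θ + 4
θ₁ = 2.5 − 0.05·134 = -4.2
θ₂ = -4.2 − 0.05·(-597.104) = 25.6552
φ′(θ) at (25.6552) = 135143.132774948864

135143.132774948864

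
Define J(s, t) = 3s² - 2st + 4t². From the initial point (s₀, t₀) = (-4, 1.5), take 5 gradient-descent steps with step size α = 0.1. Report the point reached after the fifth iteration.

(-0.08752, -0.05408)

∇J = (6s - 2t, -2s + 8t)
Step 1: at (-4, 1.5), ∇J = (-27, 20) → (-4, 1.5) − 0.1·(-27, 20) = (-1.3, -0.5)
Step 2: at (-1.3, -0.5), ∇J = (-6.8, -1.4) → (-1.3, -0.5) − 0.1·(-6.8, -1.4) = (-0.62, -0.36)
Step 3: at (-0.62, -0.36), ∇J = (-3, -1.64) → (-0.62, -0.36) − 0.1·(-3, -1.64) = (-0.32, -0.196)
Step 4: at (-0.32, -0.196), ∇J = (-1.528, -0.928) → (-0.32, -0.196) − 0.1·(-1.528, -0.928) = (-0.1672, -0.1032)
Step 5: at (-0.1672, -0.1032), ∇J = (-0.7968, -0.4912) → (-0.1672, -0.1032) − 0.1·(-0.7968, -0.4912) = (-0.08752, -0.05408)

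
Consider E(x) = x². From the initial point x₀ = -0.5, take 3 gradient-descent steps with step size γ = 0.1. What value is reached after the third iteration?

-0.256

E′(x) = 2x
x₁ = -0.5 − 0.1·(-1) = -0.4
x₂ = -0.4 − 0.1·(-0.8) = -0.32
x₃ = -0.32 − 0.1·(-0.64) = -0.256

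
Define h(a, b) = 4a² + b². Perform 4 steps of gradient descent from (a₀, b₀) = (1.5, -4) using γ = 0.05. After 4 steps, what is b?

-2.6244

∇h = (8a, 2b)
Step 1: at (1.5, -4), ∇h = (12, -8) → (1.5, -4) − 0.05·(12, -8) = (0.9, -3.6)
Step 2: at (0.9, -3.6), ∇h = (7.2, -7.2) → (0.9, -3.6) − 0.05·(7.2, -7.2) = (0.54, -3.24)
Step 3: at (0.54, -3.24), ∇h = (4.32, -6.48) → (0.54, -3.24) − 0.05·(4.32, -6.48) = (0.324, -2.916)
Step 4: at (0.324, -2.916), ∇h = (2.592, -5.832) → (0.324, -2.916) − 0.05·(2.592, -5.832) = (0.1944, -2.6244)
b = -2.6244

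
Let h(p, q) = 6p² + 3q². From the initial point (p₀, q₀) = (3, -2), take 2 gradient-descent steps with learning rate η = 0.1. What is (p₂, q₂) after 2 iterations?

(0.12, -0.32)

∇h = (12p, 6q)
Step 1: at (3, -2), ∇h = (36, -12) → (3, -2) − 0.1·(36, -12) = (-0.6, -0.8)
Step 2: at (-0.6, -0.8), ∇h = (-7.2, -4.8) → (-0.6, -0.8) − 0.1·(-7.2, -4.8) = (0.12, -0.32)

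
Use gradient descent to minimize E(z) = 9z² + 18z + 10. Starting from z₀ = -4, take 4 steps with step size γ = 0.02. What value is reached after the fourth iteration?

E′(z) = 18z + 18
Step 1: E′(-4) = -54; z₁ = -4 − 0.02·(-54) = -2.92
Step 2: E′(-2.92) = -34.56; z₂ = -2.92 − 0.02·(-34.56) = -2.2288
Step 3: E′(-2.2288) = -22.1184; z₃ = -2.2288 − 0.02·(-22.1184) = -1.786432
Step 4: E′(-1.786432) = -14.155776; z₄ = -1.786432 − 0.02·(-14.155776) = -1.50331648

-1.50331648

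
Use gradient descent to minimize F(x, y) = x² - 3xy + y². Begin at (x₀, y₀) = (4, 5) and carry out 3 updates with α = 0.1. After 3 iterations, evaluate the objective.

-35.854579

∇F = (2x - 3y, -3x + 2y)
Step 1: at (4, 5), ∇F = (-7, -2) → (4, 5) − 0.1·(-7, -2) = (4.7, 5.2)
Step 2: at (4.7, 5.2), ∇F = (-6.2, -3.7) → (4.7, 5.2) − 0.1·(-6.2, -3.7) = (5.32, 5.57)
Step 3: at (5.32, 5.57), ∇F = (-6.07, -4.82) → (5.32, 5.57) − 0.1·(-6.07, -4.82) = (5.927, 6.052)
F(5.927, 6.052) = -35.854579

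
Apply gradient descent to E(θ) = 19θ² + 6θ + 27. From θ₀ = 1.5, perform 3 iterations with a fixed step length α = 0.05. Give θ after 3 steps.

-1.3665

E′(θ) = 38θ + 6
θ₁ = 1.5 − 0.05·63 = -1.65
θ₂ = -1.65 − 0.05·(-56.7) = 1.185
θ₃ = 1.185 − 0.05·51.03 = -1.3665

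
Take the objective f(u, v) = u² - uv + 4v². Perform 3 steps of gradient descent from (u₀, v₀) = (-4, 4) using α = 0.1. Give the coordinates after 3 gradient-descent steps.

(-1.78, -0.26)

∇f = (2u - v, -u + 8v)
Step 1: at (-4, 4), ∇f = (-12, 36) → (-4, 4) − 0.1·(-12, 36) = (-2.8, 0.4)
Step 2: at (-2.8, 0.4), ∇f = (-6, 6) → (-2.8, 0.4) − 0.1·(-6, 6) = (-2.2, -0.2)
Step 3: at (-2.2, -0.2), ∇f = (-4.2, 0.6) → (-2.2, -0.2) − 0.1·(-4.2, 0.6) = (-1.78, -0.26)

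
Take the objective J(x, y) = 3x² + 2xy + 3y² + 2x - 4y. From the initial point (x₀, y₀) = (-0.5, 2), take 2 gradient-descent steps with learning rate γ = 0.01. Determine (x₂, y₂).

∇J = (6x + 2y + 2, 2x + 6y - 4)
Step 1: at (-0.5, 2), ∇J = (3, 7) → (-0.5, 2) − 0.01·(3, 7) = (-0.53, 1.93)
Step 2: at (-0.53, 1.93), ∇J = (2.68, 6.52) → (-0.53, 1.93) − 0.01·(2.68, 6.52) = (-0.5568, 1.8648)

(-0.5568, 1.8648)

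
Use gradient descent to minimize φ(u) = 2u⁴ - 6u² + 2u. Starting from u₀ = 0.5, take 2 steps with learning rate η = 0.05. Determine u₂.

φ′(u) = 8u³ - 12u + 2
Step 1: φ′(0.5) = -3; u₁ = 0.5 − 0.05·(-3) = 0.65
Step 2: φ′(0.65) = -3.603; u₂ = 0.65 − 0.05·(-3.603) = 0.83015

0.83015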